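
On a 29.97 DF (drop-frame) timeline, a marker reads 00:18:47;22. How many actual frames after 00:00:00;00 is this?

33798

Complete 10-minute blocks: 1, each 17982 frames → 17982.
Remaining 8 whole minutes in the current block: 1800 + 7 × 1798 = 14386 frames.
Within the current minute: 47 × 30 + 22 − 2 = 1430 (labels ;00/;01 skipped at this minute). Total = 17982 + 14386 + 1430 = 33798.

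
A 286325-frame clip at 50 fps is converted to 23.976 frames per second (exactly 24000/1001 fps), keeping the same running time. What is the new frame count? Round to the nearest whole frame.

Frames at target rate = 286325 × (24000/1001) / (50) = 10572000/77 ≈ 137298.701.
Nearest whole frame: 137299.

137299 frames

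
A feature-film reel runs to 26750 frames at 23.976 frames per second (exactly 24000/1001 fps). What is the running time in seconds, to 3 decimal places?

Running time = 26750 × 1001/24000 = 107107/96 s ≈ 1115.698 s.

1115.698 seconds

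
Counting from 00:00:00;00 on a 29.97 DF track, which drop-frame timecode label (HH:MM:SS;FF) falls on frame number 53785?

Each 10-minute DF block holds 10 × 60 × 30 − 9 × 2 = 17982 frames. 53785 ÷ 17982 → 2 full blocks, remainder 17821.
Within the partial block the first minute is 1800 frames and each further minute 1798, so 9 further minute boundaries passed. Total skipped labels = 18 × 2 + 2 × 9 = 54.
Non-drop label index = 53785 + 54 = 53839; at 30 labels/s that is 00:29:54:19, i.e. DF 00:29:54;19.

00:29:54;19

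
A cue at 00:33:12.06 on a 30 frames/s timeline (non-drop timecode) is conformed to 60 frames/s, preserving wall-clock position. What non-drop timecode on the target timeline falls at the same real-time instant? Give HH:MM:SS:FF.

Source frame index: (0×3600 + 33×60 + 12) × 30 + 6 = 59766.
Real time: 59766 / (30) = 9961/5 s.
Target frame: (9961/5) × (60) = 119532.
At 60 labels/s: frame 119532 → 00:33:12:12.

00:33:12:12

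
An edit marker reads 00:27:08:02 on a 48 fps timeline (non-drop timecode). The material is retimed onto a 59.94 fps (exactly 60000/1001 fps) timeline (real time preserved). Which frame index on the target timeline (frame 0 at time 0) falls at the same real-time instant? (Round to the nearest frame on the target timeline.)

frame 97585

Source frame index: (0×3600 + 27×60 + 8) × 48 + 2 = 78146.
Real time: 78146 / (48) = 39073/24 s.
Target frame: (39073/24) × (60000/1001) = 97682500/1001 ≈ 97584.915 → 97585.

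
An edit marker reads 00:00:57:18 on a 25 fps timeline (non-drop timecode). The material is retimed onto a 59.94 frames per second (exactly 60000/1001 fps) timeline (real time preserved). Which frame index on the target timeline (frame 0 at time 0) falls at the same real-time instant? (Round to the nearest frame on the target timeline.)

Source frame index: (0×3600 + 0×60 + 57) × 25 + 18 = 1443.
Real time: 1443 / (25) = 1443/25 s.
Target frame: (1443/25) × (60000/1001) = 266400/77 ≈ 3459.740 → 3460.

frame 3460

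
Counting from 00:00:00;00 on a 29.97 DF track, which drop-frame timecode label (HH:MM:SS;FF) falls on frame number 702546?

06:30:41;18

Each 10-minute DF block holds 10 × 60 × 30 − 9 × 2 = 17982 frames. 702546 ÷ 17982 → 39 full blocks, remainder 1248.
Within the partial block the first minute is 1800 frames and each further minute 1798, so 0 further minute boundaries passed. Total skipped labels = 18 × 39 + 2 × 0 = 702.
Non-drop label index = 702546 + 702 = 703248; at 30 labels/s that is 06:30:41:18, i.e. DF 06:30:41;18.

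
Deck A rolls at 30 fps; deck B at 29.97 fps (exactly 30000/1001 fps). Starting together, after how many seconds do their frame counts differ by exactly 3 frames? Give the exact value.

The gap grows by |30000/1001 − 30| = 30/1001 frames per second.
Time for a 3-frame gap: 3 ÷ (30/1001) = 100.1 s.

100.1 seconds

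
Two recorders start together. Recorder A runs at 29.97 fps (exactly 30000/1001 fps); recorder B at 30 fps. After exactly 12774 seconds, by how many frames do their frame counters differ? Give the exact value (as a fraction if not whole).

383220/1001 frames

A emits 30000/1001 × 12774 = 383220000/1001 frames; B emits 30 × 12774 = 383220.
Difference = 383220/1001 frames (≈ 382.8372); B is ahead of A.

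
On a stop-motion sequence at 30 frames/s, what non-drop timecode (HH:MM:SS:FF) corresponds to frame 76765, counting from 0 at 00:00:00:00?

76765 ÷ 30 = 2558 full seconds, remainder 25 frames.
2558 s = 0 h 42 min 38 s.
Timecode: 00:42:38:25.

00:42:38:25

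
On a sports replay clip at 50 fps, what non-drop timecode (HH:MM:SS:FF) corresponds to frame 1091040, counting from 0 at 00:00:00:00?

1091040 ÷ 50 = 21820 full seconds, remainder 40 frames.
21820 s = 6 h 3 min 40 s.
Timecode: 06:03:40:40.

06:03:40:40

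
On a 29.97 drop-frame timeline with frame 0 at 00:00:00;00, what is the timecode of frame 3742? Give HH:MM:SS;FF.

00:02:04;26

Each 10-minute DF block holds 10 × 60 × 30 − 9 × 2 = 17982 frames. 3742 ÷ 17982 → 0 full blocks, remainder 3742.
Within the partial block the first minute is 1800 frames and each further minute 1798, so 2 further minute boundaries passed. Total skipped labels = 18 × 0 + 2 × 2 = 4.
Non-drop label index = 3742 + 4 = 3746; at 30 labels/s that is 00:02:04:26, i.e. DF 00:02:04;26.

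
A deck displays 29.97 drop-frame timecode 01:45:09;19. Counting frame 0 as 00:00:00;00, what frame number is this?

Complete 10-minute blocks: 10, each 17982 frames → 179820.
Remaining 5 whole minutes in the current block: 1800 + 4 × 1798 = 8992 frames.
Within the current minute: 9 × 30 + 19 − 2 = 287 (labels ;00/;01 skipped at this minute). Total = 179820 + 8992 + 287 = 189099.

189099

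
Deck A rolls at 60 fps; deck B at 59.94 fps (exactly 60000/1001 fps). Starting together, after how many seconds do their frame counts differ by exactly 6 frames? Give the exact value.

100.1 seconds

The gap grows by |60000/1001 − 60| = 60/1001 frames per second.
Time for a 6-frame gap: 6 ÷ (60/1001) = 100.1 s.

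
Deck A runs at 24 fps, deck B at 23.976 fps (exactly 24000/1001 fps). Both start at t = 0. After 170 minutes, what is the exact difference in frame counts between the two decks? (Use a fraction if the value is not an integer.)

170 min = 10200 s.
A emits 24 × 10200 = 244800 frames; B emits 24000/1001 × 10200 = 244800000/1001.
Difference = 244800/1001 frames (≈ 244.5554); B is behind A.

244800/1001 frames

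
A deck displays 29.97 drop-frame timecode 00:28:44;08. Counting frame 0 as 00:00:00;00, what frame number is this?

Complete 10-minute blocks: 2, each 17982 frames → 35964.
Remaining 8 whole minutes in the current block: 1800 + 7 × 1798 = 14386 frames.
Within the current minute: 44 × 30 + 8 − 2 = 1326 (labels ;00/;01 skipped at this minute). Total = 35964 + 14386 + 1326 = 51676.

51676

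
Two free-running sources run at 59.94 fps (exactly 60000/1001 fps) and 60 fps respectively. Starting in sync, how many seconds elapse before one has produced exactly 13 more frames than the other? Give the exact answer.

The gap grows by |60 − 60000/1001| = 60/1001 frames per second.
Time for a 13-frame gap: 13 ÷ (60/1001) = 13013/60 s.

13013/60 seconds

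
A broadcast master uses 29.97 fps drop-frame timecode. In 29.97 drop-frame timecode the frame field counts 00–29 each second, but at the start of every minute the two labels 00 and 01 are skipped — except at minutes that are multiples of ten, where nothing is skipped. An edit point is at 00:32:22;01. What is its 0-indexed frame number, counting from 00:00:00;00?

58203

Complete 10-minute blocks: 3, each 17982 frames → 53946.
Remaining 2 whole minutes in the current block: 1800 + 1 × 1798 = 3598 frames.
Within the current minute: 22 × 30 + 1 − 2 = 659 (labels ;00/;01 skipped at this minute). Total = 53946 + 3598 + 659 = 58203.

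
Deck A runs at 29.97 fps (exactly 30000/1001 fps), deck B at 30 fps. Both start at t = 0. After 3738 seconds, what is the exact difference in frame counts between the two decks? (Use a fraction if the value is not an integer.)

16020/143 frames

A emits 30000/1001 × 3738 = 16020000/143 frames; B emits 30 × 3738 = 112140.
Difference = 16020/143 frames (≈ 112.0280); B is ahead of A.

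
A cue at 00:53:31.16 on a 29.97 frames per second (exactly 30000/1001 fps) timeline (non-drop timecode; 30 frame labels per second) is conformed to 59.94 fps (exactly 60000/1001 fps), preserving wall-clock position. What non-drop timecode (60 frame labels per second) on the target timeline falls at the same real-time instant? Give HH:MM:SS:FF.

00:53:31:32

Source frame index: (0×3600 + 53×60 + 31) × 30 + 16 = 96346.
Real time: 96346 / (30000/1001) = 48221173/15000 s.
Target frame: (48221173/15000) × (60000/1001) = 192692.
At 60 labels/s: frame 192692 → 00:53:31:32.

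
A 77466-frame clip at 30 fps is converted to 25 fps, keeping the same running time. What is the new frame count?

Target frames = source frames × (target rate / source rate) = 77466 × (25)/(30) = 77466 × 5/6 = 64555.

64555 frames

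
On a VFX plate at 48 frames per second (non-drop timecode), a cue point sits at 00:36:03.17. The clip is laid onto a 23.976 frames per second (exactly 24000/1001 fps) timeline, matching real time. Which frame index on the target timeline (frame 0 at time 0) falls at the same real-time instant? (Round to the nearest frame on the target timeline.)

Source frame index: (0×3600 + 36×60 + 3) × 48 + 17 = 103841.
Real time: 103841 / (48) = 103841/48 s.
Target frame: (103841/48) × (24000/1001) = 51920500/1001 ≈ 51868.631 → 51869.

frame 51869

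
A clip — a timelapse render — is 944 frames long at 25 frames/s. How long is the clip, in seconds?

Running time = 944 / (25) = 37.76 s.

37.76 seconds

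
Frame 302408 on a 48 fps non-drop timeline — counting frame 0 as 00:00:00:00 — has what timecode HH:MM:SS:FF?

302408 ÷ 48 = 6300 full seconds, remainder 8 frames.
6300 s = 1 h 45 min 0 s.
Timecode: 01:45:00:08.

01:45:00:08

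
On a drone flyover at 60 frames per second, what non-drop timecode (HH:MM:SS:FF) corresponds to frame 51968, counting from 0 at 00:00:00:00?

51968 ÷ 60 = 866 full seconds, remainder 8 frames.
866 s = 0 h 14 min 26 s.
Timecode: 00:14:26:08.

00:14:26:08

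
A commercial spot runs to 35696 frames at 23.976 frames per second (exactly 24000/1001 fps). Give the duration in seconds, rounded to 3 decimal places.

Running time = 35696 × 1001/24000 = 2233231/1500 s ≈ 1488.821 s.

1488.821 seconds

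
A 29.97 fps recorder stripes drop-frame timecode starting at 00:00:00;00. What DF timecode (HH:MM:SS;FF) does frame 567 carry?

00:00:18;27

Ten DF minutes hold 17982 frames, so frame 567 lies in block 0 (frames 0–17981) with 567 frames into that block.
The block's first minute is 1800 frames and the rest 1798 each; 567 frames reaches minute 0, so 0 × 18 + 0 × 2 = 0 labels have been skipped so far.
Adding those back, label number 567 + 0 = 567 at 30 labels/s is 18 s + 27 f = 0 h 0 min 18 s frame 27, i.e. 00:00:18;27.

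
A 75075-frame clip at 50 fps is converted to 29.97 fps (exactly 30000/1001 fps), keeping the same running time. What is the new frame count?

Target frames = source frames × (target rate / source rate) = 75075 × (30000/1001)/(50) = 75075 × 600/1001 = 45000.

45000 frames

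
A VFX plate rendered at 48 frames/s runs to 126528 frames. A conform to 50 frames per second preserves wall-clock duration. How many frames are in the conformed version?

131800 frames

Target frames = source frames × (target rate / source rate) = 126528 × (50)/(48) = 126528 × 25/24 = 131800.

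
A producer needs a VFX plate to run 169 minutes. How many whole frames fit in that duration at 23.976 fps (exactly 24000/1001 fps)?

169 min = 10140 s.
Frames = 10140 × 24000/1001 = 18720000/77 ≈ 243116.8831.
Complete frames: 243116.

243116 frames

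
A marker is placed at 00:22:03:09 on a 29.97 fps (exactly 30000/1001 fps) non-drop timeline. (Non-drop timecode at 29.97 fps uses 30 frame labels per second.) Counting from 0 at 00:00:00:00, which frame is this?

frame 39699

Total seconds to the label: (0 × 3600 + 22 × 60 + 3) = 1323.
Frame index = 1323 × 30 + 9 = 39699.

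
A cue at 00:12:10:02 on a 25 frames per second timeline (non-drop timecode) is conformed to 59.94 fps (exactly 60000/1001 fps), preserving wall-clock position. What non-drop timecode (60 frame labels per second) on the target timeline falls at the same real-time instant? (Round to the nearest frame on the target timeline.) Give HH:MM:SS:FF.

Source frame index: (0×3600 + 12×60 + 10) × 25 + 2 = 18252.
Real time: 18252 / (25) = 18252/25 s.
Target frame: (18252/25) × (60000/1001) = 3369600/77 ≈ 43761.039 → 43761.
At 60 labels/s: frame 43761 → 00:12:09:21.

00:12:09:21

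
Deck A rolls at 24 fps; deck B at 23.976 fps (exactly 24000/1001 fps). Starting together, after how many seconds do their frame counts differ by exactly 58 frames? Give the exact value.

29029/12 seconds

The gap grows by |24000/1001 − 24| = 24/1001 frames per second.
Time for a 58-frame gap: 58 ÷ (24/1001) = 29029/12 s.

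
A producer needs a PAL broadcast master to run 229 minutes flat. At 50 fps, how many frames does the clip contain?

687000 frames

229 min = 13740 s.
Frames = 13740 × 50 = 687000.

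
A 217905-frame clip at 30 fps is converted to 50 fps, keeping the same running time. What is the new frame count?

Target frames = source frames × (target rate / source rate) = 217905 × (50)/(30) = 217905 × 5/3 = 363175.

363175 frames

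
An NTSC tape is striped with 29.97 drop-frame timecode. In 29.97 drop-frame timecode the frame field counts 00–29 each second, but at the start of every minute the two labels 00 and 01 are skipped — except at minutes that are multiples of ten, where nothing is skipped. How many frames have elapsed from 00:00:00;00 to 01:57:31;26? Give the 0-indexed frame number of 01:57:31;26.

Complete 10-minute blocks: 11, each 17982 frames → 197802.
Remaining 7 whole minutes in the current block: 1800 + 6 × 1798 = 12588 frames.
Within the current minute: 31 × 30 + 26 − 2 = 954 (labels ;00/;01 skipped at this minute). Total = 197802 + 12588 + 954 = 211344.

211344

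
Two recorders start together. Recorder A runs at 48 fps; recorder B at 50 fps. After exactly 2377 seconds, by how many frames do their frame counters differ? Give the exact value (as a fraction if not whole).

4754 frames

A emits 48 × 2377 = 114096 frames; B emits 50 × 2377 = 118850.
Difference = 4754 frames; B is ahead of A.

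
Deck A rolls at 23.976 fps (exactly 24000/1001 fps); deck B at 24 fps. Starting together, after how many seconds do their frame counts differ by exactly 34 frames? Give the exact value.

17017/12 seconds

The gap grows by |24 − 24000/1001| = 24/1001 frames per second.
Time for a 34-frame gap: 34 ÷ (24/1001) = 17017/12 s.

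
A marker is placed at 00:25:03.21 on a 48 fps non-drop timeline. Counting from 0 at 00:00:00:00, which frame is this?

72165

Total seconds to the label: (0 × 3600 + 25 × 60 + 3) = 1503.
Frame index = 1503 × 48 + 21 = 72165.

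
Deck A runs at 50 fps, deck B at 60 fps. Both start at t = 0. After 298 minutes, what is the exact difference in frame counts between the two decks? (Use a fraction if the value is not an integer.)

178800 frames

298 min = 17880 s.
A emits 50 × 17880 = 894000 frames; B emits 60 × 17880 = 1072800.
Difference = 178800 frames; B is ahead of A.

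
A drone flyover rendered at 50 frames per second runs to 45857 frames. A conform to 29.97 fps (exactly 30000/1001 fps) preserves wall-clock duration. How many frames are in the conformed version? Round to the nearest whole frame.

27487 frames

Frames at target rate = 45857 × (30000/1001) / (50) = 3930600/143 ≈ 27486.713.
Nearest whole frame: 27487.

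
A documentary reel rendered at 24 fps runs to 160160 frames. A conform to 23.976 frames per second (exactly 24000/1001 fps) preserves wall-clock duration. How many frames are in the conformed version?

160000 frames

Target frames = source frames × (target rate / source rate) = 160160 × (24000/1001)/(24) = 160160 × 1000/1001 = 160000.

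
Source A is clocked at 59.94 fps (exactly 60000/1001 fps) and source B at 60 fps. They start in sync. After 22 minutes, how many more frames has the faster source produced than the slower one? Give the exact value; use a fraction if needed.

7200/91 frames

22 min = 1320 s.
A emits 60000/1001 × 1320 = 7200000/91 frames; B emits 60 × 1320 = 79200.
Difference = 7200/91 frames (≈ 79.1209); B is ahead of A.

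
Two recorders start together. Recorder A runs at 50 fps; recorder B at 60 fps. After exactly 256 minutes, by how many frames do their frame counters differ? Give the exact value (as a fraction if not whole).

153600 frames

256 min = 15360 s.
A emits 50 × 15360 = 768000 frames; B emits 60 × 15360 = 921600.
Difference = 153600 frames; B is ahead of A.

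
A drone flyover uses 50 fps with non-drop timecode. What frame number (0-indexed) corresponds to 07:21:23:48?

1324198

Total seconds to the label: (7 × 3600 + 21 × 60 + 23) = 26483.
Frame index = 26483 × 50 + 48 = 1324198.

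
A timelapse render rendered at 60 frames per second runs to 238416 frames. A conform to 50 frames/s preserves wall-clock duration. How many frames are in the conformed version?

Target frames = source frames × (target rate / source rate) = 238416 × (50)/(60) = 238416 × 5/6 = 198680.

198680 frames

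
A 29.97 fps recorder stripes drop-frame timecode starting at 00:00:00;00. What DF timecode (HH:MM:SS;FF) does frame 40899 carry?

00:22:44;19

Each 10-minute DF block holds 10 × 60 × 30 − 9 × 2 = 17982 frames. 40899 ÷ 17982 → 2 full blocks, remainder 4935.
Within the partial block the first minute is 1800 frames and each further minute 1798, so 2 further minute boundaries passed. Total skipped labels = 18 × 2 + 2 × 2 = 40.
Non-drop label index = 40899 + 40 = 40939; at 30 labels/s that is 00:22:44:19, i.e. DF 00:22:44;19.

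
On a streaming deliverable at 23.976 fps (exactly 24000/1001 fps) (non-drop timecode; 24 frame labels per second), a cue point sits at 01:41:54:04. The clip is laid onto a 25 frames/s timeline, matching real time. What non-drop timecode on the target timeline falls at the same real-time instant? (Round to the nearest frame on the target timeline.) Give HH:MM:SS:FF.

Source frame index: (1×3600 + 41×60 + 54) × 24 + 4 = 146740.
Real time: 146740 / (24000/1001) = 7344337/1200 s.
Target frame: (7344337/1200) × (25) = 7344337/48 ≈ 153007.021 → 153007.
At 25 labels/s: frame 153007 → 01:42:00:07.

01:42:00:07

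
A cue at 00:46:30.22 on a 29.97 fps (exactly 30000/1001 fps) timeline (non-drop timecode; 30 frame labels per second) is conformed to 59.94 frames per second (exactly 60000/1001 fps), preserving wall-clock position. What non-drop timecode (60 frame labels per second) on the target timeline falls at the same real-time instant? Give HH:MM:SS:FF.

00:46:30:44

Source frame index: (0×3600 + 46×60 + 30) × 30 + 22 = 83722.
Real time: 83722 / (30000/1001) = 41902861/15000 s.
Target frame: (41902861/15000) × (60000/1001) = 167444.
At 60 labels/s: frame 167444 → 00:46:30:44.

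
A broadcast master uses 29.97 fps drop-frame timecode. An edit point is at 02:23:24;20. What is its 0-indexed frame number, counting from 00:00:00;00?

257882

Complete 10-minute blocks: 14, each 17982 frames → 251748.
Remaining 3 whole minutes in the current block: 1800 + 2 × 1798 = 5396 frames.
Within the current minute: 24 × 30 + 20 − 2 = 738 (labels ;00/;01 skipped at this minute). Total = 251748 + 5396 + 738 = 257882.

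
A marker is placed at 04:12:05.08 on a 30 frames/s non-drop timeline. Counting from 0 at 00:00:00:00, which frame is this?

453758

Total seconds to the label: (4 × 3600 + 12 × 60 + 5) = 15125.
Frame index = 15125 × 30 + 8 = 453758.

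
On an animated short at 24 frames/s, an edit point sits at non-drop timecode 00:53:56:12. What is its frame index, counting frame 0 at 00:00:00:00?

77676

Total seconds to the label: (0 × 3600 + 53 × 60 + 56) = 3236.
Frame index = 3236 × 24 + 12 = 77676.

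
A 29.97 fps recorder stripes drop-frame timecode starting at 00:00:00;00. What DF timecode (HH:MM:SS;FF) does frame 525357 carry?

04:52:09;13

Each 10-minute DF block holds 10 × 60 × 30 − 9 × 2 = 17982 frames. 525357 ÷ 17982 → 29 full blocks, remainder 3879.
Within the partial block the first minute is 1800 frames and each further minute 1798, so 2 further minute boundaries passed. Total skipped labels = 18 × 29 + 2 × 2 = 526.
Non-drop label index = 525357 + 526 = 525883; at 30 labels/s that is 04:52:09:13, i.e. DF 04:52:09;13.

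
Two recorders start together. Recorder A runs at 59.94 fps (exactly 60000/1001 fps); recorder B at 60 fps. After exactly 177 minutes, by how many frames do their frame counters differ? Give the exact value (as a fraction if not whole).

637200/1001 frames

177 min = 10620 s.
A emits 60000/1001 × 10620 = 637200000/1001 frames; B emits 60 × 10620 = 637200.
Difference = 637200/1001 frames (≈ 636.5634); B is ahead of A.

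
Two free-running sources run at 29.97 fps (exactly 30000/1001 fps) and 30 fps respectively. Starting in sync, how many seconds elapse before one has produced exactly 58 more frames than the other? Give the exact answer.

The gap grows by |30 − 30000/1001| = 30/1001 frames per second.
Time for a 58-frame gap: 58 ÷ (30/1001) = 29029/15 s.

29029/15 seconds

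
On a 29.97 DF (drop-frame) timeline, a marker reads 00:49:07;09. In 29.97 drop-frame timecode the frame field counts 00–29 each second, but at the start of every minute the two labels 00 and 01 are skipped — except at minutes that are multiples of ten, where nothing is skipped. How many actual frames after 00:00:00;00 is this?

As if non-drop at 30 labels/s: (0 × 3600 + 49 × 60 + 7) × 30 + 9 = 88419.
Minute boundaries passed: 49; those not divisible by 10: 49 − 4 = 45; dropped labels = 2 × 45 = 90.
Actual frame index = 88419 − 90 = 88329.

88329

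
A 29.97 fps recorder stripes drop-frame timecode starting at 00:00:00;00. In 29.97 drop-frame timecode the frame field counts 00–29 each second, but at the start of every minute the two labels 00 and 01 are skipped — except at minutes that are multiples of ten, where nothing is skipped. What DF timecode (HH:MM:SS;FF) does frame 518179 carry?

04:48:09;29

Each 10-minute DF block holds 10 × 60 × 30 − 9 × 2 = 17982 frames. 518179 ÷ 17982 → 28 full blocks, remainder 14683.
Within the partial block the first minute is 1800 frames and each further minute 1798, so 8 further minute boundaries passed. Total skipped labels = 18 × 28 + 2 × 8 = 520.
Non-drop label index = 518179 + 520 = 518699; at 30 labels/s that is 04:48:09:29, i.e. DF 04:48:09;29.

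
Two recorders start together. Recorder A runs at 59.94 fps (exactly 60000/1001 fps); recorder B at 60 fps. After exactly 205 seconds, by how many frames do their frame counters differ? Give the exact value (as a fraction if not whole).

12300/1001 frames

A emits 60000/1001 × 205 = 12300000/1001 frames; B emits 60 × 205 = 12300.
Difference = 12300/1001 frames (≈ 12.2877); B is ahead of A.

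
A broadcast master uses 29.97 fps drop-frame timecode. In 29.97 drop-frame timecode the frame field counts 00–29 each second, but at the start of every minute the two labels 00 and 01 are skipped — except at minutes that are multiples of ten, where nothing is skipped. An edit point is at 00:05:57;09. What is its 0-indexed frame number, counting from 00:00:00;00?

Complete 10-minute blocks: 0, each 17982 frames → 0.
Remaining 5 whole minutes in the current block: 1800 + 4 × 1798 = 8992 frames.
Within the current minute: 57 × 30 + 9 − 2 = 1717 (labels ;00/;01 skipped at this minute). Total = 0 + 8992 + 1717 = 10709.

10709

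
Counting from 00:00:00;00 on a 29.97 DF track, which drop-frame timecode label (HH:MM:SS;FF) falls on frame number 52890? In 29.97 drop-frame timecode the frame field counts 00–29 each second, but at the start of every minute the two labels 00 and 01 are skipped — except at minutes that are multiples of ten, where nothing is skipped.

Ten DF minutes hold 17982 frames, so frame 52890 lies in block 2 (frames 35964–53945) with 16926 frames into that block.
The block's first minute is 1800 frames and the rest 1798 each; 16926 frames reaches minute 9, so 2 × 18 + 9 × 2 = 54 labels have been skipped so far.
Adding those back, label number 52890 + 54 = 52944 at 30 labels/s is 1764 s + 24 f = 0 h 29 min 24 s frame 24, i.e. 00:29:24;24.

00:29:24;24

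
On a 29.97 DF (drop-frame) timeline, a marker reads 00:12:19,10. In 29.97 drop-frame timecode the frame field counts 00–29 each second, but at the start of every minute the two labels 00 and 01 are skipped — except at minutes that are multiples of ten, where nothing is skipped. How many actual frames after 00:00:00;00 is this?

22158

Complete 10-minute blocks: 1, each 17982 frames → 17982.
Remaining 2 whole minutes in the current block: 1800 + 1 × 1798 = 3598 frames.
Within the current minute: 19 × 30 + 10 − 2 = 578 (labels ;00/;01 skipped at this minute). Total = 17982 + 3598 + 578 = 22158.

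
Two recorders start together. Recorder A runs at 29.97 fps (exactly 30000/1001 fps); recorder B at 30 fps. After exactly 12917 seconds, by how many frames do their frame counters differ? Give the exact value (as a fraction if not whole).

387510/1001 frames

A emits 30000/1001 × 12917 = 387510000/1001 frames; B emits 30 × 12917 = 387510.
Difference = 387510/1001 frames (≈ 387.1229); B is ahead of A.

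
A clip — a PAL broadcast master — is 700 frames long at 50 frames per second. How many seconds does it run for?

14 seconds

Running time = 700 / (50) = 14 s.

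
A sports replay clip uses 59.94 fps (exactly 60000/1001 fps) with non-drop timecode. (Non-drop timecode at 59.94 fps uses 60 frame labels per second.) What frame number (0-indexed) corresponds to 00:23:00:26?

Total seconds to the label: (0 × 3600 + 23 × 60 + 0) = 1380.
Frame index = 1380 × 60 + 26 = 82826.

82826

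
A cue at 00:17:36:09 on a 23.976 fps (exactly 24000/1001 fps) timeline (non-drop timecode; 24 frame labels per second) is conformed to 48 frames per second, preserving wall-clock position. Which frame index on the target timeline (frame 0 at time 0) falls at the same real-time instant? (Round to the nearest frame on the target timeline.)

frame 50757

Source frame index: (0×3600 + 17×60 + 36) × 24 + 9 = 25353.
Real time: 25353 / (24000/1001) = 8459451/8000 s.
Target frame: (8459451/8000) × (48) = 25378353/500 ≈ 50756.706 → 50757.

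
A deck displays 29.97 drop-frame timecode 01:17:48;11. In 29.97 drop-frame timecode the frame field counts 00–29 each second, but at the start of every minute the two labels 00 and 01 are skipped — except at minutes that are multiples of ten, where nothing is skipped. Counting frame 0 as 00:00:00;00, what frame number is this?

As if non-drop at 30 labels/s: (1 × 3600 + 17 × 60 + 48) × 30 + 11 = 140051.
Minute boundaries passed: 77; those not divisible by 10: 77 − 7 = 70; dropped labels = 2 × 70 = 140.
Actual frame index = 140051 − 140 = 139911.

139911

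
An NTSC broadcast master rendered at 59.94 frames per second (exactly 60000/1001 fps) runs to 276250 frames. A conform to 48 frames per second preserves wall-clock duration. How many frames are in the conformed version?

221221 frames

Target frames = source frames × (target rate / source rate) = 276250 × (48)/(60000/1001) = 276250 × 1001/1250 = 221221.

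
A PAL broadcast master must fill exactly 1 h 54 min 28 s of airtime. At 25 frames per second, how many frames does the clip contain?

1 h 54 min 28 s = 6868 s.
Frames = 6868 × 25 = 171700.

171700 frames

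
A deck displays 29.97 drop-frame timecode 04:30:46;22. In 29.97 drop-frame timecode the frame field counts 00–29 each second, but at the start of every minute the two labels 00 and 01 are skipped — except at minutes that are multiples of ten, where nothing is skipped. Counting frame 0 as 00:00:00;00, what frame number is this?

Complete 10-minute blocks: 27, each 17982 frames → 485514.
Remaining 0 whole minutes in the current block: 0 frames.
Within the current minute: 46 × 30 + 22 = 1402. Total = 485514 + 0 + 1402 = 486916.

486916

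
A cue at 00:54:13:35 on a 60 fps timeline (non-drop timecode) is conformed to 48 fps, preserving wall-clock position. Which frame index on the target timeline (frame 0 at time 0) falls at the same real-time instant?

frame 156172

Source frame index: (0×3600 + 54×60 + 13) × 60 + 35 = 195215.
Real time: 195215 / (60) = 39043/12 s.
Target frame: (39043/12) × (48) = 156172.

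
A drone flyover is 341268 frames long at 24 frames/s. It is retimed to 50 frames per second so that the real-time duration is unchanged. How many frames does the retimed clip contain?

710975 frames

Target frames = source frames × (target rate / source rate) = 341268 × (50)/(24) = 341268 × 25/12 = 710975.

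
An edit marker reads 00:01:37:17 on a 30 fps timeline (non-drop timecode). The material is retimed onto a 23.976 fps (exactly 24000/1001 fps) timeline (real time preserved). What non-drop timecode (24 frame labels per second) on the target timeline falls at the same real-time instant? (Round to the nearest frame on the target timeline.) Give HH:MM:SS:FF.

00:01:37:11

Source frame index: (0×3600 + 1×60 + 37) × 30 + 17 = 2927.
Real time: 2927 / (30) = 2927/30 s.
Target frame: (2927/30) × (24000/1001) = 2341600/1001 ≈ 2339.261 → 2339.
At 24 labels/s: frame 2339 → 00:01:37:11.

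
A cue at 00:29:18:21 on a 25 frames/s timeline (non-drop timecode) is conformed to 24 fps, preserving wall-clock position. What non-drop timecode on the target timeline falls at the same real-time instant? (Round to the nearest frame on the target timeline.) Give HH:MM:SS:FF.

Source frame index: (0×3600 + 29×60 + 18) × 25 + 21 = 43971.
Real time: 43971 / (25) = 43971/25 s.
Target frame: (43971/25) × (24) = 1055304/25 ≈ 42212.160 → 42212.
At 24 labels/s: frame 42212 → 00:29:18:20.

00:29:18:20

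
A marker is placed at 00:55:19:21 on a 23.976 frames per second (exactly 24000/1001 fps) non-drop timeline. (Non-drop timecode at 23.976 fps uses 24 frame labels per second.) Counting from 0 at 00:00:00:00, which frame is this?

frame 79677

Total seconds to the label: (0 × 3600 + 55 × 60 + 19) = 3319.
Frame index = 3319 × 24 + 21 = 79677.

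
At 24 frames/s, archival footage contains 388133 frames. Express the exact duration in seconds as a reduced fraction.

Running time = 388133 ÷ (24) = 388133 × 1/24 = 388133/24 s.

388133/24 seconds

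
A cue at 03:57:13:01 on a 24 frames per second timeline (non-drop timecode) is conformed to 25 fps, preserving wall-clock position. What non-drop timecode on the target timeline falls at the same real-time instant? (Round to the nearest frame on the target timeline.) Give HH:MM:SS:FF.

Source frame index: (3×3600 + 57×60 + 13) × 24 + 1 = 341593.
Real time: 341593 / (24) = 341593/24 s.
Target frame: (341593/24) × (25) = 8539825/24 ≈ 355826.042 → 355826.
At 25 labels/s: frame 355826 → 03:57:13:01.

03:57:13:01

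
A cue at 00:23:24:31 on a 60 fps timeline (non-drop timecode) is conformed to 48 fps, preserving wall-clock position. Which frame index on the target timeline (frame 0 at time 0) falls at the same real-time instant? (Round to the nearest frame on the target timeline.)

frame 67417

Source frame index: (0×3600 + 23×60 + 24) × 60 + 31 = 84271.
Real time: 84271 / (60) = 84271/60 s.
Target frame: (84271/60) × (48) = 337084/5 ≈ 67416.800 → 67417.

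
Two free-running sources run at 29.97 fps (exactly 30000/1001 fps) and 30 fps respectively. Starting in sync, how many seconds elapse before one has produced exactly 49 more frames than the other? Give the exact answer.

49049/30 seconds

The gap grows by |30 − 30000/1001| = 30/1001 frames per second.
Time for a 49-frame gap: 49 ÷ (30/1001) = 49049/30 s.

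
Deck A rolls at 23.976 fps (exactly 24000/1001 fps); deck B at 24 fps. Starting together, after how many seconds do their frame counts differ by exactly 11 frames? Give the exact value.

11011/24 seconds

The gap grows by |24 − 24000/1001| = 24/1001 frames per second.
Time for a 11-frame gap: 11 ÷ (24/1001) = 11011/24 s.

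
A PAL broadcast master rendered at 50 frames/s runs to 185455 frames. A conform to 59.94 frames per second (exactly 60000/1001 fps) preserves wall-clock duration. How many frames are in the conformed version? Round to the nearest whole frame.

Frames at target rate = 185455 × (60000/1001) / (50) = 222546000/1001 ≈ 222323.676.
Nearest whole frame: 222324.

222324 frames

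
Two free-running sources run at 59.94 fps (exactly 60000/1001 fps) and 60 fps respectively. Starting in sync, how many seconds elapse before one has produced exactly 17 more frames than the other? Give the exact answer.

17017/60 seconds

The gap grows by |60 − 60000/1001| = 60/1001 frames per second.
Time for a 17-frame gap: 17 ÷ (60/1001) = 17017/60 s.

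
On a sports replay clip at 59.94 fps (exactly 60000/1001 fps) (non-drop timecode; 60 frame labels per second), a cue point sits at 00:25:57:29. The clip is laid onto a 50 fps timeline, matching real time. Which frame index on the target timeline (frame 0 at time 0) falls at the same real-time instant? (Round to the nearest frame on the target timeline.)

frame 77952

Source frame index: (0×3600 + 25×60 + 57) × 60 + 29 = 93449.
Real time: 93449 / (60000/1001) = 93542449/60000 s.
Target frame: (93542449/60000) × (50) = 93542449/1200 ≈ 77952.041 → 77952.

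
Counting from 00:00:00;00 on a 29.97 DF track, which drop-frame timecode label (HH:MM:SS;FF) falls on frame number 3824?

00:02:07;18

Ten DF minutes hold 17982 frames, so frame 3824 lies in block 0 (frames 0–17981) with 3824 frames into that block.
The block's first minute is 1800 frames and the rest 1798 each; 3824 frames reaches minute 2, so 0 × 18 + 2 × 2 = 4 labels have been skipped so far.
Adding those back, label number 3824 + 4 = 3828 at 30 labels/s is 127 s + 18 f = 0 h 2 min 7 s frame 18, i.e. 00:02:07;18.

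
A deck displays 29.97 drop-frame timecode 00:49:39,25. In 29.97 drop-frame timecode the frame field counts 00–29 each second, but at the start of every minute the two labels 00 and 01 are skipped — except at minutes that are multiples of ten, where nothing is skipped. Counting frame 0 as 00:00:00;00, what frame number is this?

As if non-drop at 30 labels/s: (0 × 3600 + 49 × 60 + 39) × 30 + 25 = 89395.
Minute boundaries passed: 49; those not divisible by 10: 49 − 4 = 45; dropped labels = 2 × 45 = 90.
Actual frame index = 89395 − 90 = 89305.

89305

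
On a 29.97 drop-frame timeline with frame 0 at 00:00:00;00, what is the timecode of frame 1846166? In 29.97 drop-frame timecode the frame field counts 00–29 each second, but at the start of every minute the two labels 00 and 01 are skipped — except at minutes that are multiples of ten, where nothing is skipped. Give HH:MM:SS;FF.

Each 10-minute DF block holds 10 × 60 × 30 − 9 × 2 = 17982 frames. 1846166 ÷ 17982 → 102 full blocks, remainder 12002.
Within the partial block the first minute is 1800 frames and each further minute 1798, so 6 further minute boundaries passed. Total skipped labels = 18 × 102 + 2 × 6 = 1848.
Non-drop label index = 1846166 + 1848 = 1848014; at 30 labels/s that is 17:06:40:14, i.e. DF 17:06:40;14.

17:06:40;14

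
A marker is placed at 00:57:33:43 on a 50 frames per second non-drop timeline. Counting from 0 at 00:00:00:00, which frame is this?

Total seconds to the label: (0 × 3600 + 57 × 60 + 33) = 3453.
Frame index = 3453 × 50 + 43 = 172693.

frame 172693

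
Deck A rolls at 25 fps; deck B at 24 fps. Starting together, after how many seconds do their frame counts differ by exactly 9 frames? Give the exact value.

9 seconds

The gap grows by |24 − 25| = 1 frame per second.
Time for a 9-frame gap: 9 ÷ (1) = 9 s.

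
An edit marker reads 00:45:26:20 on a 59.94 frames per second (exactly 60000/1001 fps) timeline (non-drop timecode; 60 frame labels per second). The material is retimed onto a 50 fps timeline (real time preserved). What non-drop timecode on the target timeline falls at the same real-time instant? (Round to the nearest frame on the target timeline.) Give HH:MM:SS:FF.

Source frame index: (0×3600 + 45×60 + 26) × 60 + 20 = 163580.
Real time: 163580 / (60000/1001) = 8187179/3000 s.
Target frame: (8187179/3000) × (50) = 8187179/60 ≈ 136452.983 → 136453.
At 50 labels/s: frame 136453 → 00:45:29:03.

00:45:29:03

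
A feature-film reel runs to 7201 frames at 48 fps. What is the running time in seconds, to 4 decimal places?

150.0208 seconds

Running time = 7201 × 1/48 = 7201/48 s ≈ 150.0208 s.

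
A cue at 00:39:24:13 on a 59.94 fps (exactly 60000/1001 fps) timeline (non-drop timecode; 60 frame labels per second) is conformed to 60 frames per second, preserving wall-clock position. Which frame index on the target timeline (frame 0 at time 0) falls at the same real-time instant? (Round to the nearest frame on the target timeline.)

Source frame index: (0×3600 + 39×60 + 24) × 60 + 13 = 141853.
Real time: 141853 / (60000/1001) = 141994853/60000 s.
Target frame: (141994853/60000) × (60) = 141994853/1000 ≈ 141994.853 → 141995.

frame 141995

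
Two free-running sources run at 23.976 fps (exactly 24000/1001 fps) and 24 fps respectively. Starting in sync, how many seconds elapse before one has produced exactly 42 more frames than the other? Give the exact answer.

1751.75 seconds

The gap grows by |24 − 24000/1001| = 24/1001 frames per second.
Time for a 42-frame gap: 42 ÷ (24/1001) = 1751.75 s.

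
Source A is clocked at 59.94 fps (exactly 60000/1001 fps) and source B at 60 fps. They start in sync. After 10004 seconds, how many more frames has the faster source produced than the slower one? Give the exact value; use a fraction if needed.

600240/1001 frames

A emits 60000/1001 × 10004 = 600240000/1001 frames; B emits 60 × 10004 = 600240.
Difference = 600240/1001 frames (≈ 599.6404); B is ahead of A.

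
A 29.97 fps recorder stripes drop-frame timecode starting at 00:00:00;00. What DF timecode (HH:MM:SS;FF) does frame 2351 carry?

00:01:18;13

Each 10-minute DF block holds 10 × 60 × 30 − 9 × 2 = 17982 frames. 2351 ÷ 17982 → 0 full blocks, remainder 2351.
Within the partial block the first minute is 1800 frames and each further minute 1798, so 1 further minute boundary passed. Total skipped labels = 18 × 0 + 2 × 1 = 2.
Non-drop label index = 2351 + 2 = 2353; at 30 labels/s that is 00:01:18:13, i.e. DF 00:01:18;13.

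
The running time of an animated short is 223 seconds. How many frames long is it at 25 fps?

Frames = 223 × 25 = 5575.

5575 frames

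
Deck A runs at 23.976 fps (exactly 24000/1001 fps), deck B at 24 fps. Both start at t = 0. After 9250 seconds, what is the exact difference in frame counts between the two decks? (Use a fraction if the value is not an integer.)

A emits 24000/1001 × 9250 = 222000000/1001 frames; B emits 24 × 9250 = 222000.
Difference = 222000/1001 frames (≈ 221.7782); B is ahead of A.

222000/1001 frames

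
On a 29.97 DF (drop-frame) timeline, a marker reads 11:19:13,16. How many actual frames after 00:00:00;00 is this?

As if non-drop at 30 labels/s: (11 × 3600 + 19 × 60 + 13) × 30 + 16 = 1222606.
Minute boundaries passed: 679; those not divisible by 10: 679 − 67 = 612; dropped labels = 2 × 612 = 1224.
Actual frame index = 1222606 − 1224 = 1221382.

1221382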